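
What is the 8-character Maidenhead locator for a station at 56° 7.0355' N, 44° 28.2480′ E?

Shift to the Maidenhead origin (180°W, 90°S): lon 224.47080, lat 146.11726.
Field: 224.47080/20 → 11 → L, 146.11726/10 → 14 → O; chars LO.
Square: 4.47080/2 → 2, 6.11726/1 → 6; chars 26.
Subsquare: 0.47080/0.0833333 → 5 → f, 0.11726/0.0416667 → 2 → c; chars fc.
Extended square: 0.05413/0.00833333 → 6, 0.03392/0.00416667 → 8; chars 68.

LO26fc68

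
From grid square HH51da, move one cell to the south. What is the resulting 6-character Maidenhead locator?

HH50dx

Latitude subsquare a = 0; −1 → -1, wraps to 23 = x, carry into square.
Latitude square 1; −1 → 0.
The longitude characters are unchanged.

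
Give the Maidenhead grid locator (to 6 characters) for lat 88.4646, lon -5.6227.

Add 180° to longitude and 90° to latitude: 174.3773, 178.4646.
Field (20°×10°, letters A–R): 174.3773/20 → 8 → I, 178.4646/10 → 17 → R; chars IR.
Square (2°×1°, digits 0–9): 14.3773/2 → 7, 8.4646/1 → 8; chars 78.
Subsquare (5′×2.5′, letters a–x): 0.3773/0.0833333 → 4 → e, 0.4646/0.0416667 → 11 → l; chars el.

IR78el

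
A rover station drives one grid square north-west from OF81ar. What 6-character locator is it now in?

OF71xs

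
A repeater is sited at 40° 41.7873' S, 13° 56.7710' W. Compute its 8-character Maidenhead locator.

IE39ah62

Offset from 180°W / 90°S: lon 166.05382°, lat 49.30354°.
Field: 166.05382/20 → 8 → I, 49.30354/10 → 4 → E; chars IE.
Square: 6.05382/2 → 3, 9.30354/1 → 9; chars 39.
Subsquare: 0.05382/0.0833333 → 0 → a, 0.30354/0.0416667 → 7 → h; chars ah.
Extended square: 0.05382/0.00833333 → 6, 0.01188/0.00416667 → 2; chars 62.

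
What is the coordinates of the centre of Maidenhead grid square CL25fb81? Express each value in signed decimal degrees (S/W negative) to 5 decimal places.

Field C=2, L=11: +2·20° lon, +11·10° lat → SW at lon -140°, lat 20°.
Square 2, 5: +2·2° lon, +5·1° lat → SW at lon -136°, lat 25°.
Subsquare f=5, b=1: +5·0.0833333° lon, +1·0.0416667° lat → SW at lon -135.583°, lat 25.0417°.
Extended square 8, 1: +8·0.00833333° lon, +1·0.00416667° lat → SW at lon -135.517°, lat 25.0458°.
Cell spans 0.00833333° lon × 0.00416667° lat. Centre is SW corner plus half of each.
latitude 25.04792, longitude -135.51250.

25.04792, -135.51250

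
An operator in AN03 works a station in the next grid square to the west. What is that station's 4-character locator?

RN93

Longitude square 0; −1 → -1, wraps to 9, carry into field.
Longitude field A = 0; −1 → -1, wraps to 17 = R, wrapping around the antimeridian.
The latitude characters are unchanged.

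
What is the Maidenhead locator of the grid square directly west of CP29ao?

CP19xo

Longitude subsquare a = 0; −1 → -1, wraps to 23 = x, carry into square.
Longitude square 2; −1 → 1.
The latitude characters are unchanged.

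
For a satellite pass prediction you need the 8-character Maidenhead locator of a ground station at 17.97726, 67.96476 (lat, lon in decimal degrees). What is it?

MK37xx54

Offset from 180°W / 90°S: lon 247.96476°, lat 107.97726°.
Field: 247.96476/20 → 12 → M, 107.97726/10 → 10 → K; chars MK.
Square: 7.96476/2 → 3, 7.97726/1 → 7; chars 37.
Subsquare: 1.96476/0.0833333 → 23 → x, 0.97726/0.0416667 → 23 → x; chars xx.
Extended square: 0.04809/0.00833333 → 5, 0.01893/0.00416667 → 4; chars 54.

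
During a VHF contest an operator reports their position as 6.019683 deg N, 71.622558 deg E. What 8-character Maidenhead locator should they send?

MJ56ta44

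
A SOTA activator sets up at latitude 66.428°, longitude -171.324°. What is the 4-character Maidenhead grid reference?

Offset from 180°W / 90°S: lon 8.68°, lat 156.43°.
Field: 8.68/20 → 0 → A, 156.43/10 → 15 → P; chars AP.
Square: 8.68/2 → 4, 6.43/1 → 6; chars 46.

AP46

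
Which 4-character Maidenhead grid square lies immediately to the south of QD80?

QC89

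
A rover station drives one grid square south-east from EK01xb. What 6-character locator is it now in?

EK11aa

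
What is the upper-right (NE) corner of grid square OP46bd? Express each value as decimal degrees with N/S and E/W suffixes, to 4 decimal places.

66.1667° N, 108.1667° E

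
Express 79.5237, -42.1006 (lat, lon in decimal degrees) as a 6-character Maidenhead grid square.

GQ89wm

Offset from 180°W / 90°S: lon 137.8994°, lat 169.5237°.
Field: lon ⌊137.8994/20⌋ = 6 → G; lat ⌊169.5237/10⌋ = 16 → Q.
Square: lon ⌊17.8994/2⌋ = 8; lat ⌊9.5237/1⌋ = 9.
Subsquare: lon ⌊1.8994/0.0833333⌋ = 22 → w; lat ⌊0.5237/0.0416667⌋ = 12 → m.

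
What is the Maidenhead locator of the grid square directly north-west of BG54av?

BG44xw

Longitude subsquare a = 0; −1 → -1, wraps to 23 = x, carry into square.
Longitude square 5; −1 → 4.
Latitude subsquare v = 21; +1 → 22 = w.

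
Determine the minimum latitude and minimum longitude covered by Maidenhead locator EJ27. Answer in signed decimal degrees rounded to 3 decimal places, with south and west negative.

7.000, -96.000

Field E=4, J=9: +4·20° lon, +9·10° lat → SW at lon -100°, lat 0°.
Square 2, 7: +2·2° lon, +7·1° lat → SW at lon -96°, lat 7°.
latitude 7.000, longitude -96.000.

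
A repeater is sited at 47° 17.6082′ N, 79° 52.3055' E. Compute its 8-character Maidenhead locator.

MN97wh40

Shift to the Maidenhead origin (180°W, 90°S): lon 259.87176, lat 137.29347.
Field (20°×10°, letters A–R): 259.87176/20 → 12 → M, 137.29347/10 → 13 → N; chars MN.
Square (2°×1°, digits 0–9): 19.87176/2 → 9, 7.29347/1 → 7; chars 97.
Subsquare (5′×2.5′, letters a–x): 1.87176/0.0833333 → 22 → w, 0.29347/0.0416667 → 7 → h; chars wh.
Extended square (30″×15″, digits 0–9): 0.03842/0.00833333 → 4, 0.00180/0.00416667 → 0; chars 40.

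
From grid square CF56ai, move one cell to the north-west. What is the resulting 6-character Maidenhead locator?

Longitude subsquare a = 0; −1 → -1, wraps to 23 = x, carry into square.
Longitude square 5; −1 → 4.
Latitude subsquare i = 8; +1 → 9 = j.

CF46xj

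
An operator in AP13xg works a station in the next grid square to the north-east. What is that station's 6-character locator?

Longitude subsquare x = 23; +1 → 24, wraps to 0 = a, carry into square.
Longitude square 1; +1 → 2.
Latitude subsquare g = 6; +1 → 7 = h.

AP23ah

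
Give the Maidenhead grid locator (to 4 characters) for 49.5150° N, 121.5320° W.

CN99

Offset from 180°W / 90°S: lon 58.47°, lat 139.51°.
Field (20°×10°, letters A–R): lon ⌊58.47/20⌋ = 2 → C; lat ⌊139.51/10⌋ = 13 → N.
Square (2°×1°, digits 0–9): lon ⌊18.47/2⌋ = 9; lat ⌊9.51/1⌋ = 9.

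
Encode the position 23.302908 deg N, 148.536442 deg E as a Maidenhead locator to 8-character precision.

QL43gh42

Offset from 180°W / 90°S: lon 328.53644°, lat 113.30291°.
Field: 328.53644/20 → 16 → Q, 113.30291/10 → 11 → L; chars QL.
Square: 8.53644/2 → 4, 3.30291/1 → 3; chars 43.
Subsquare: 0.53644/0.0833333 → 6 → g, 0.30291/0.0416667 → 7 → h; chars gh.
Extended square: 0.03644/0.00833333 → 4, 0.01124/0.00416667 → 2; chars 42.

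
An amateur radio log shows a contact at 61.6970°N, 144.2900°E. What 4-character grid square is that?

Shift to the Maidenhead origin (180°W, 90°S): lon 324.29, lat 151.70.
Field: 324.29/20 → 16 → Q, 151.70/10 → 15 → P; chars QP.
Square: 4.29/2 → 2, 1.70/1 → 1; chars 21.

QP21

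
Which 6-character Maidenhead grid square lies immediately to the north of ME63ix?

ME64ia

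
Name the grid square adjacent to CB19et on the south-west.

CB19ds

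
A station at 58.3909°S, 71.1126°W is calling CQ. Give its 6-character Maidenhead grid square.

Add 180° to longitude and 90° to latitude: 108.8874, 31.6091.
Field (20°×10°, letters A–R): 108.8874/20 → 5 → F, 31.6091/10 → 3 → D; chars FD.
Square (2°×1°, digits 0–9): 8.8874/2 → 4, 1.6091/1 → 1; chars 41.
Subsquare (5′×2.5′, letters a–x): 0.8874/0.0833333 → 10 → k, 0.6091/0.0416667 → 14 → o; chars ko.

FD41ko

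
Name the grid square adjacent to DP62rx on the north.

DP63ra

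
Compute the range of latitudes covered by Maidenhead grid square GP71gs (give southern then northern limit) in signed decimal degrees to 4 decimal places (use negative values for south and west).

61.7500, 61.7917

Field G=6, P=15: +6·20° lon, +15·10° lat → SW at lon -60°, lat 60°.
Square 7, 1: +7·2° lon, +1·1° lat → SW at lon -46°, lat 61°.
Subsquare g=6, s=18: +6·0.0833333° lon, +18·0.0416667° lat → SW at lon -45.5°, lat 61.75°.
Cell spans 0.0833333° lon × 0.0416667° lat.
south 61.7500, north 61.7917.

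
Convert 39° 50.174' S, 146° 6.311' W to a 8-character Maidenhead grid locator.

BF60wd79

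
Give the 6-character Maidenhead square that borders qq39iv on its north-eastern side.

Longitude subsquare i = 8; +1 → 9 = j.
Latitude subsquare v = 21; +1 → 22 = w.

QQ39jw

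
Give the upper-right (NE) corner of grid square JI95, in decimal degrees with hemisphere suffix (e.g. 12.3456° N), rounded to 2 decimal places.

4.00° S, 20.00° E

Field J=9, I=8: +9·20° lon, +8·10° lat → SW at lon 0°, lat -10°.
Square 9, 5: +9·2° lon, +5·1° lat → SW at lon 18°, lat -5°.
Cell spans 2° lon × 1° lat. NE corner is SW corner plus one full cell.
latitude 4.00° S, longitude 20.00° E.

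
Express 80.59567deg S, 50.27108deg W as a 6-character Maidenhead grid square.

GA49uj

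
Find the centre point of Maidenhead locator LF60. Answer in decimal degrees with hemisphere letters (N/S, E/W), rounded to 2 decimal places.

39.50° S, 53.00° E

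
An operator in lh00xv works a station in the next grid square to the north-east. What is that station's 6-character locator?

Longitude subsquare x = 23; +1 → 24, wraps to 0 = a, carry into square.
Longitude square 0; +1 → 1.
Latitude subsquare v = 21; +1 → 22 = w.

LH10aw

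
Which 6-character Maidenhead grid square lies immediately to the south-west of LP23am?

Longitude subsquare a = 0; −1 → -1, wraps to 23 = x, carry into square.
Longitude square 2; −1 → 1.
Latitude subsquare m = 12; −1 → 11 = l.

LP13xl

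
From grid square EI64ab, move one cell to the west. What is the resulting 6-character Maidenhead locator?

EI54xb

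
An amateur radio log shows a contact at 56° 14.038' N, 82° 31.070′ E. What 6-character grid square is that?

Shift to the Maidenhead origin (180°W, 90°S): lon 262.5178, lat 146.2340.
Field: lon ⌊262.5178/20⌋ = 13 → N; lat ⌊146.2340/10⌋ = 14 → O.
Square: lon ⌊2.5178/2⌋ = 1; lat ⌊6.2340/1⌋ = 6.
Subsquare: lon ⌊0.5178/0.0833333⌋ = 6 → g; lat ⌊0.2340/0.0416667⌋ = 5 → f.

NO16gf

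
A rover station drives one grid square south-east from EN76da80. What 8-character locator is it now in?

Longitude extended square 8; +1 → 9.
Latitude extended square 0; −1 → -1, wraps to 9, carry into subsquare.
Latitude subsquare a = 0; −1 → -1, wraps to 23 = x, carry into square.
Latitude square 6; −1 → 5.

EN75dx99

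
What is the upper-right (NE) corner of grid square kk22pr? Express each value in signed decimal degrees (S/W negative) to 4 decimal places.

Field K=10, K=10: +10·20° lon, +10·10° lat → SW at lon 20°, lat 10°.
Square 2, 2: +2·2° lon, +2·1° lat → SW at lon 24°, lat 12°.
Subsquare p=15, r=17: +15·0.0833333° lon, +17·0.0416667° lat → SW at lon 25.25°, lat 12.7083°.
Cell spans 0.0833333° lon × 0.0416667° lat. NE corner is SW corner plus one full cell.
latitude 12.7500, longitude 25.3333.

12.7500, 25.3333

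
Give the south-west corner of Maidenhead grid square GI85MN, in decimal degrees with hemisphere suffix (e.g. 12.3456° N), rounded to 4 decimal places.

4.4583° S, 43.0000° W

Field G=6, I=8: +6·20° lon, +8·10° lat → SW at lon -60°, lat -10°.
Square 8, 5: +8·2° lon, +5·1° lat → SW at lon -44°, lat -5°.
Subsquare m=12, n=13: +12·0.0833333° lon, +13·0.0416667° lat → SW at lon -43°, lat -4.45833°.
latitude 4.4583° S, longitude 43.0000° W.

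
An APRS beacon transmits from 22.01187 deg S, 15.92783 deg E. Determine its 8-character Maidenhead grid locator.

JG77xx17

Shift to the Maidenhead origin (180°W, 90°S): lon 195.92783, lat 67.98813.
Field (20°×10°, letters A–R): 195.92783/20 → 9 → J, 67.98813/10 → 6 → G; chars JG.
Square (2°×1°, digits 0–9): 15.92783/2 → 7, 7.98813/1 → 7; chars 77.
Subsquare (5′×2.5′, letters a–x): 1.92783/0.0833333 → 23 → x, 0.98813/0.0416667 → 23 → x; chars xx.
Extended square (30″×15″, digits 0–9): 0.01116/0.00833333 → 1, 0.02980/0.00416667 → 7; chars 17.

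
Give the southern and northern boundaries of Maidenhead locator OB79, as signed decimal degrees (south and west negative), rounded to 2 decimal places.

-71.00, -70.00

Field O=14, B=1: +14·20° lon, +1·10° lat → SW at lon 100°, lat -80°.
Square 7, 9: +7·2° lon, +9·1° lat → SW at lon 114°, lat -71°.
Cell spans 2° lon × 1° lat.
south -71.00, north -70.00.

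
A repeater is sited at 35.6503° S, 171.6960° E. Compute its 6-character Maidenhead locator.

RF54ui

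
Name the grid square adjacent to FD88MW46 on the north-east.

Longitude extended square 4; +1 → 5.
Latitude extended square 6; +1 → 7.

FD88mw57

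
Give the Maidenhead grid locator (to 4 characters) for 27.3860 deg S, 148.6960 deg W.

Offset from 180°W / 90°S: lon 31.30°, lat 62.61°.
Field (20°×10°, letters A–R): 31.30/20 → 1 → B, 62.61/10 → 6 → G; chars BG.
Square (2°×1°, digits 0–9): 11.30/2 → 5, 2.61/1 → 2; chars 52.

BG52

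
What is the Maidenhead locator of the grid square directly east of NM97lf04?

NM97lf14

Longitude extended square 0; +1 → 1.
The latitude characters are unchanged.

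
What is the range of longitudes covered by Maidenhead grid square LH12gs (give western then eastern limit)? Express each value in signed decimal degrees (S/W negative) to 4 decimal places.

Field L=11, H=7: +11·20° lon, +7·10° lat → SW at lon 40°, lat -20°.
Square 1, 2: +1·2° lon, +2·1° lat → SW at lon 42°, lat -18°.
Subsquare g=6, s=18: +6·0.0833333° lon, +18·0.0416667° lat → SW at lon 42.5°, lat -17.25°.
Cell spans 0.0833333° lon × 0.0416667° lat.
west 42.5000, east 42.5833.

42.5000, 42.5833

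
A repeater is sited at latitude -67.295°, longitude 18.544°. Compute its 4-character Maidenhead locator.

Offset from 180°W / 90°S: lon 198.54°, lat 22.70°.
Field: lon ⌊198.54/20⌋ = 9 → J; lat ⌊22.70/10⌋ = 2 → C.
Square: lon ⌊18.54/2⌋ = 9; lat ⌊2.70/1⌋ = 2.

JC92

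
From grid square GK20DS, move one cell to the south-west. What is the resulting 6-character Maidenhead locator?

GK20cr

Longitude subsquare d = 3; −1 → 2 = c.
Latitude subsquare s = 18; −1 → 17 = r.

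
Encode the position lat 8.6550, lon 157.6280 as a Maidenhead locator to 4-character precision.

QJ88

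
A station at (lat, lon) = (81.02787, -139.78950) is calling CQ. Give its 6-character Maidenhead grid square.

CR01ca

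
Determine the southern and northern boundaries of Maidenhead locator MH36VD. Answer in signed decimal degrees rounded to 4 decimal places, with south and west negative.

-13.8750, -13.8333

Field M=12, H=7: +12·20° lon, +7·10° lat → SW at lon 60°, lat -20°.
Square 3, 6: +3·2° lon, +6·1° lat → SW at lon 66°, lat -14°.
Subsquare v=21, d=3: +21·0.0833333° lon, +3·0.0416667° lat → SW at lon 67.75°, lat -13.875°.
Cell spans 0.0833333° lon × 0.0416667° lat.
south -13.8750, north -13.8333.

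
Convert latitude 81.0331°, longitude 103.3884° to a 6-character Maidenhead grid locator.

OR11qa

Shift to the Maidenhead origin (180°W, 90°S): lon 283.3884, lat 171.0331.
Field (20°×10°, letters A–R): 283.3884/20 → 14 → O, 171.0331/10 → 17 → R; chars OR.
Square (2°×1°, digits 0–9): 3.3884/2 → 1, 1.0331/1 → 1; chars 11.
Subsquare (5′×2.5′, letters a–x): 1.3884/0.0833333 → 16 → q, 0.0331/0.0416667 → 0 → a; chars qa.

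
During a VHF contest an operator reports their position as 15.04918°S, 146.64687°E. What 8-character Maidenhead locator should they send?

Offset from 180°W / 90°S: lon 326.64687°, lat 74.95082°.
Field (20°×10°, letters A–R): lon ⌊326.64687/20⌋ = 16 → Q; lat ⌊74.95082/10⌋ = 7 → H.
Square (2°×1°, digits 0–9): lon ⌊6.64687/2⌋ = 3; lat ⌊4.95082/1⌋ = 4.
Subsquare (5′×2.5′, letters a–x): lon ⌊0.64687/0.0833333⌋ = 7 → h; lat ⌊0.95082/0.0416667⌋ = 22 → w.
Extended square (30″×15″, digits 0–9): lon ⌊0.06354/0.00833333⌋ = 7; lat ⌊0.03415/0.00416667⌋ = 8.

QH34hw78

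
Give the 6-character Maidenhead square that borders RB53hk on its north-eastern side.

Longitude subsquare h = 7; +1 → 8 = i.
Latitude subsquare k = 10; +1 → 11 = l.

RB53il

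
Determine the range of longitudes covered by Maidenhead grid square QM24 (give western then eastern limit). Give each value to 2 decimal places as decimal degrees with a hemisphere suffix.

144.00° E, 146.00° E

Field Q=16, M=12: +16·20° lon, +12·10° lat → SW at lon 140°, lat 30°.
Square 2, 4: +2·2° lon, +4·1° lat → SW at lon 144°, lat 34°.
Cell spans 2° lon × 1° lat.
west 144.00° E, east 146.00° E.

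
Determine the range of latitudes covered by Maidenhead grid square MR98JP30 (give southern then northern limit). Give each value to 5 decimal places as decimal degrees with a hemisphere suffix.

88.62500° N, 88.62917° N

Field M=12, R=17: +12·20° lon, +17·10° lat → SW at lon 60°, lat 80°.
Square 9, 8: +9·2° lon, +8·1° lat → SW at lon 78°, lat 88°.
Subsquare j=9, p=15: +9·0.0833333° lon, +15·0.0416667° lat → SW at lon 78.75°, lat 88.625°.
Extended square 3, 0: +3·0.00833333° lon, +0·0.00416667° lat → SW at lon 78.775°, lat 88.625°.
Cell spans 0.00833333° lon × 0.00416667° lat.
south 88.62500° N, north 88.62917° N.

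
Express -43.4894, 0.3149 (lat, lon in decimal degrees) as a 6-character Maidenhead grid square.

JE06dm

Offset from 180°W / 90°S: lon 180.3149°, lat 46.5106°.
Field: 180.3149/20 → 9 → J, 46.5106/10 → 4 → E; chars JE.
Square: 0.3149/2 → 0, 6.5106/1 → 6; chars 06.
Subsquare: 0.3149/0.0833333 → 3 → d, 0.5106/0.0416667 → 12 → m; chars dm.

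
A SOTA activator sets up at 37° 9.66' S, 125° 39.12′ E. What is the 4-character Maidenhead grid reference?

Add 180° to longitude and 90° to latitude: 305.65, 52.84.
Field: lon ⌊305.65/20⌋ = 15 → P; lat ⌊52.84/10⌋ = 5 → F.
Square: lon ⌊5.65/2⌋ = 2; lat ⌊2.84/1⌋ = 2.

PF22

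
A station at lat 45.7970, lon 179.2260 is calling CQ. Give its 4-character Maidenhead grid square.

RN95

Shift to the Maidenhead origin (180°W, 90°S): lon 359.23, lat 135.80.
Field: 359.23/20 → 17 → R, 135.80/10 → 13 → N; chars RN.
Square: 19.23/2 → 9, 5.80/1 → 5; chars 95.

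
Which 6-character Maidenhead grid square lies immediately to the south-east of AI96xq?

Longitude subsquare x = 23; +1 → 24, wraps to 0 = a, carry into square.
Longitude square 9; +1 → 10, wraps to 0, carry into field.
Longitude field A = 0; +1 → 1 = B.
Latitude subsquare q = 16; −1 → 15 = p.

BI06ap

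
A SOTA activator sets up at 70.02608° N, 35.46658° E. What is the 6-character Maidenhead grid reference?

Add 180° to longitude and 90° to latitude: 215.4666, 160.0261.
Field: lon ⌊215.4666/20⌋ = 10 → K; lat ⌊160.0261/10⌋ = 16 → Q.
Square: lon ⌊15.4666/2⌋ = 7; lat ⌊0.0261/1⌋ = 0.
Subsquare: lon ⌊1.4666/0.0833333⌋ = 17 → r; lat ⌊0.0261/0.0416667⌋ = 0 → a.

KQ70ra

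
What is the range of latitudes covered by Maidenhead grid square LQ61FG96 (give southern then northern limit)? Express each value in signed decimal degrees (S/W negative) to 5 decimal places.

Field L=11, Q=16: +11·20° lon, +16·10° lat → SW at lon 40°, lat 70°.
Square 6, 1: +6·2° lon, +1·1° lat → SW at lon 52°, lat 71°.
Subsquare f=5, g=6: +5·0.0833333° lon, +6·0.0416667° lat → SW at lon 52.4167°, lat 71.25°.
Extended square 9, 6: +9·0.00833333° lon, +6·0.00416667° lat → SW at lon 52.4917°, lat 71.275°.
Cell spans 0.00833333° lon × 0.00416667° lat.
south 71.27500, north 71.27917.

71.27500, 71.27917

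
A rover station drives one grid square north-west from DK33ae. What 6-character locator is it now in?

DK23xf

Longitude subsquare a = 0; −1 → -1, wraps to 23 = x, carry into square.
Longitude square 3; −1 → 2.
Latitude subsquare e = 4; +1 → 5 = f.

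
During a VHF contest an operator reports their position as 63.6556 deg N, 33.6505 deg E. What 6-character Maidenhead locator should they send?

KP63tp

Shift to the Maidenhead origin (180°W, 90°S): lon 213.6505, lat 153.6556.
Field: 213.6505/20 → 10 → K, 153.6556/10 → 15 → P; chars KP.
Square: 13.6505/2 → 6, 3.6556/1 → 3; chars 63.
Subsquare: 1.6505/0.0833333 → 19 → t, 0.6556/0.0416667 → 15 → p; chars tp.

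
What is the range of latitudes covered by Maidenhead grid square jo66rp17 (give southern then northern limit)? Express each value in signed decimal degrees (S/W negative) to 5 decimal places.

56.65417, 56.65833

Field J=9, O=14: +9·20° lon, +14·10° lat → SW at lon 0°, lat 50°.
Square 6, 6: +6·2° lon, +6·1° lat → SW at lon 12°, lat 56°.
Subsquare r=17, p=15: +17·0.0833333° lon, +15·0.0416667° lat → SW at lon 13.4167°, lat 56.625°.
Extended square 1, 7: +1·0.00833333° lon, +7·0.00416667° lat → SW at lon 13.425°, lat 56.6542°.
Cell spans 0.00833333° lon × 0.00416667° lat.
south 56.65417, north 56.65833.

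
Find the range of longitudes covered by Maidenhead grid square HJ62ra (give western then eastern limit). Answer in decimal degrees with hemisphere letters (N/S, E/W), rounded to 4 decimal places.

Field H=7, J=9: +7·20° lon, +9·10° lat → SW at lon -40°, lat 0°.
Square 6, 2: +6·2° lon, +2·1° lat → SW at lon -28°, lat 2°.
Subsquare r=17, a=0: +17·0.0833333° lon, +0·0.0416667° lat → SW at lon -26.5833°, lat 2°.
Cell spans 0.0833333° lon × 0.0416667° lat.
west 26.5833° W, east 26.5000° W.

26.5833° W, 26.5000° W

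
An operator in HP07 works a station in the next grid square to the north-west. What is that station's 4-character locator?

Longitude square 0; −1 → -1, wraps to 9, carry into field.
Longitude field H = 7; −1 → 6 = G.
Latitude square 7; +1 → 8.

GP98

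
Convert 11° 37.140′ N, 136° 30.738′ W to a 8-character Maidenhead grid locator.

CK11ro88

Offset from 180°W / 90°S: lon 43.48770°, lat 101.61900°.
Field: 43.48770/20 → 2 → C, 101.61900/10 → 10 → K; chars CK.
Square: 3.48770/2 → 1, 1.61900/1 → 1; chars 11.
Subsquare: 1.48770/0.0833333 → 17 → r, 0.61900/0.0416667 → 14 → o; chars ro.
Extended square: 0.07103/0.00833333 → 8, 0.03567/0.00416667 → 8; chars 88.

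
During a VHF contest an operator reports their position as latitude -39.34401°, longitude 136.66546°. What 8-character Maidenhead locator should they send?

PF80hp97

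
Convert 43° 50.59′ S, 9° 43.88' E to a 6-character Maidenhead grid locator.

JE46ud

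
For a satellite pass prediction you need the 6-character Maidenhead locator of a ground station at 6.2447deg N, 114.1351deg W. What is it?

DJ26wf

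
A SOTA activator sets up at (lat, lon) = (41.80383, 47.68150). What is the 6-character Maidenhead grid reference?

LN31ut

Offset from 180°W / 90°S: lon 227.6815°, lat 131.8038°.
Field: lon ⌊227.6815/20⌋ = 11 → L; lat ⌊131.8038/10⌋ = 13 → N.
Square: lon ⌊7.6815/2⌋ = 3; lat ⌊1.8038/1⌋ = 1.
Subsquare: lon ⌊1.6815/0.0833333⌋ = 20 → u; lat ⌊0.8038/0.0416667⌋ = 19 → t.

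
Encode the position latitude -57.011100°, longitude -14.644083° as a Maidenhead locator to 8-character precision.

ID22qx27

Offset from 180°W / 90°S: lon 165.35592°, lat 32.98890°.
Field: 165.35592/20 → 8 → I, 32.98890/10 → 3 → D; chars ID.
Square: 5.35592/2 → 2, 2.98890/1 → 2; chars 22.
Subsquare: 1.35592/0.0833333 → 16 → q, 0.98890/0.0416667 → 23 → x; chars qx.
Extended square: 0.02258/0.00833333 → 2, 0.03057/0.00416667 → 7; chars 27.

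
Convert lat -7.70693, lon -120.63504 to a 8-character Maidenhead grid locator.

CI92qh30

Shift to the Maidenhead origin (180°W, 90°S): lon 59.36496, lat 82.29307.
Field: 59.36496/20 → 2 → C, 82.29307/10 → 8 → I; chars CI.
Square: 19.36496/2 → 9, 2.29307/1 → 2; chars 92.
Subsquare: 1.36496/0.0833333 → 16 → q, 0.29307/0.0416667 → 7 → h; chars qh.
Extended square: 0.03163/0.00833333 → 3, 0.00140/0.00416667 → 0; chars 30.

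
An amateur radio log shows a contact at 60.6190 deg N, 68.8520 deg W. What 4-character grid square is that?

Offset from 180°W / 90°S: lon 111.15°, lat 150.62°.
Field: 111.15/20 → 5 → F, 150.62/10 → 15 → P; chars FP.
Square: 11.15/2 → 5, 0.62/1 → 0; chars 50.

FP50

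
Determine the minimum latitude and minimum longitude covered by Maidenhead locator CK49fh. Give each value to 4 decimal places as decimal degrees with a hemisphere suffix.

Field C=2, K=10: +2·20° lon, +10·10° lat → SW at lon -140°, lat 10°.
Square 4, 9: +4·2° lon, +9·1° lat → SW at lon -132°, lat 19°.
Subsquare f=5, h=7: +5·0.0833333° lon, +7·0.0416667° lat → SW at lon -131.583°, lat 19.2917°.
latitude 19.2917° N, longitude 131.5833° W.

19.2917° N, 131.5833° W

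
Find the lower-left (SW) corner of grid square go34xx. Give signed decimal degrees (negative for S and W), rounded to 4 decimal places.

54.9583, -52.0833

Field G=6, O=14: +6·20° lon, +14·10° lat → SW at lon -60°, lat 50°.
Square 3, 4: +3·2° lon, +4·1° lat → SW at lon -54°, lat 54°.
Subsquare x=23, x=23: +23·0.0833333° lon, +23·0.0416667° lat → SW at lon -52.0833°, lat 54.9583°.
latitude 54.9583, longitude -52.0833.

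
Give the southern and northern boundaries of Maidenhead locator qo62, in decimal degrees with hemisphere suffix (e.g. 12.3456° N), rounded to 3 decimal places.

52.000° N, 53.000° N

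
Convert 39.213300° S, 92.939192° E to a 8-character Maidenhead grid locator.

NF60ls28

Offset from 180°W / 90°S: lon 272.93919°, lat 50.78670°.
Field: lon ⌊272.93919/20⌋ = 13 → N; lat ⌊50.78670/10⌋ = 5 → F.
Square: lon ⌊12.93919/2⌋ = 6; lat ⌊0.78670/1⌋ = 0.
Subsquare: lon ⌊0.93919/0.0833333⌋ = 11 → l; lat ⌊0.78670/0.0416667⌋ = 18 → s.
Extended square: lon ⌊0.02253/0.00833333⌋ = 2; lat ⌊0.03670/0.00416667⌋ = 8.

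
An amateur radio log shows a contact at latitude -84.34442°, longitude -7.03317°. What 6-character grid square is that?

IA65lp

Shift to the Maidenhead origin (180°W, 90°S): lon 172.9668, lat 5.6556.
Field: lon ⌊172.9668/20⌋ = 8 → I; lat ⌊5.6556/10⌋ = 0 → A.
Square: lon ⌊12.9668/2⌋ = 6; lat ⌊5.6556/1⌋ = 5.
Subsquare: lon ⌊0.9668/0.0833333⌋ = 11 → l; lat ⌊0.6556/0.0416667⌋ = 15 → p.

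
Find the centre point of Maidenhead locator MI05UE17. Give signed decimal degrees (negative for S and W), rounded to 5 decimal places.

-4.80208, 61.67917

Field M=12, I=8: +12·20° lon, +8·10° lat → SW at lon 60°, lat -10°.
Square 0, 5: +0·2° lon, +5·1° lat → SW at lon 60°, lat -5°.
Subsquare u=20, e=4: +20·0.0833333° lon, +4·0.0416667° lat → SW at lon 61.6667°, lat -4.83333°.
Extended square 1, 7: +1·0.00833333° lon, +7·0.00416667° lat → SW at lon 61.675°, lat -4.80417°.
Cell spans 0.00833333° lon × 0.00416667° lat. Centre is SW corner plus half of each.
latitude -4.80208, longitude 61.67917.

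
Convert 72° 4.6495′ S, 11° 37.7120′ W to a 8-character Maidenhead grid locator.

IB47ew41

Offset from 180°W / 90°S: lon 168.37147°, lat 17.92251°.
Field (20°×10°, letters A–R): lon ⌊168.37147/20⌋ = 8 → I; lat ⌊17.92251/10⌋ = 1 → B.
Square (2°×1°, digits 0–9): lon ⌊8.37147/2⌋ = 4; lat ⌊7.92251/1⌋ = 7.
Subsquare (5′×2.5′, letters a–x): lon ⌊0.37147/0.0833333⌋ = 4 → e; lat ⌊0.92251/0.0416667⌋ = 22 → w.
Extended square (30″×15″, digits 0–9): lon ⌊0.03813/0.00833333⌋ = 4; lat ⌊0.00584/0.00416667⌋ = 1.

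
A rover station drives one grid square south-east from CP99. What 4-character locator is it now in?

DP08

Longitude square 9; +1 → 10, wraps to 0, carry into field.
Longitude field C = 2; +1 → 3 = D.
Latitude square 9; −1 → 8.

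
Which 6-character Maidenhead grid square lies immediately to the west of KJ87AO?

Longitude subsquare a = 0; −1 → -1, wraps to 23 = x, carry into square.
Longitude square 8; −1 → 7.
The latitude characters are unchanged.

KJ77xo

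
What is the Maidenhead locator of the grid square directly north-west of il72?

Longitude square 7; −1 → 6.
Latitude square 2; +1 → 3.

IL63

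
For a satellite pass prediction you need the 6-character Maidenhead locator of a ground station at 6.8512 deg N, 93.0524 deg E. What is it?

NJ66mu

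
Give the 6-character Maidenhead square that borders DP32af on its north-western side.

Longitude subsquare a = 0; −1 → -1, wraps to 23 = x, carry into square.
Longitude square 3; −1 → 2.
Latitude subsquare f = 5; +1 → 6 = g.

DP22xg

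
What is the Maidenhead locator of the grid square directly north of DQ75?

DQ76

Latitude square 5; +1 → 6.
The longitude characters are unchanged.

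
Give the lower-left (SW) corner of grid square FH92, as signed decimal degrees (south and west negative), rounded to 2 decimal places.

-18.00, -62.00

Field F=5, H=7: +5·20° lon, +7·10° lat → SW at lon -80°, lat -20°.
Square 9, 2: +9·2° lon, +2·1° lat → SW at lon -62°, lat -18°.
latitude -18.00, longitude -62.00.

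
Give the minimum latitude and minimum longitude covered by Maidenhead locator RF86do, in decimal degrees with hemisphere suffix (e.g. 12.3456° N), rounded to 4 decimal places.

33.4167° S, 176.2500° E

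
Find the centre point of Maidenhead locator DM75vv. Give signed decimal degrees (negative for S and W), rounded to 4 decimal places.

35.8958, -104.2083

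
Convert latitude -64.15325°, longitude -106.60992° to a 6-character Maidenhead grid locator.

DC65qu

Offset from 180°W / 90°S: lon 73.3901°, lat 25.8468°.
Field: lon ⌊73.3901/20⌋ = 3 → D; lat ⌊25.8468/10⌋ = 2 → C.
Square: lon ⌊13.3901/2⌋ = 6; lat ⌊5.8468/1⌋ = 5.
Subsquare: lon ⌊1.3901/0.0833333⌋ = 16 → q; lat ⌊0.8468/0.0416667⌋ = 20 → u.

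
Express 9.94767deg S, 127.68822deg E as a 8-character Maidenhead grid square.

PI30ub22

Offset from 180°W / 90°S: lon 307.68822°, lat 80.05233°.
Field: lon ⌊307.68822/20⌋ = 15 → P; lat ⌊80.05233/10⌋ = 8 → I.
Square: lon ⌊7.68822/2⌋ = 3; lat ⌊0.05233/1⌋ = 0.
Subsquare: lon ⌊1.68822/0.0833333⌋ = 20 → u; lat ⌊0.05233/0.0416667⌋ = 1 → b.
Extended square: lon ⌊0.02155/0.00833333⌋ = 2; lat ⌊0.01066/0.00416667⌋ = 2.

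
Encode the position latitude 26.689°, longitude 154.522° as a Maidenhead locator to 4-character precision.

QL76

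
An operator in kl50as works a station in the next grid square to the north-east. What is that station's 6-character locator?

Longitude subsquare a = 0; +1 → 1 = b.
Latitude subsquare s = 18; +1 → 19 = t.

KL50bt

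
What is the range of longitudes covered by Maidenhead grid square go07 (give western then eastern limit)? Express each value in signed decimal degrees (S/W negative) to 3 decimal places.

Field G=6, O=14: +6·20° lon, +14·10° lat → SW at lon -60°, lat 50°.
Square 0, 7: +0·2° lon, +7·1° lat → SW at lon -60°, lat 57°.
Cell spans 2° lon × 1° lat.
west -60.000, east -58.000.

-60.000, -58.000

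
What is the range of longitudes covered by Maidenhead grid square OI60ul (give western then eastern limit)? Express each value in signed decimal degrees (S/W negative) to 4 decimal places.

113.6667, 113.7500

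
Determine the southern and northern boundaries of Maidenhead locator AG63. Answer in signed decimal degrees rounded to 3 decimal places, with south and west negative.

-27.000, -26.000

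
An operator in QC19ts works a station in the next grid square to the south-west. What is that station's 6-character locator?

QC19sr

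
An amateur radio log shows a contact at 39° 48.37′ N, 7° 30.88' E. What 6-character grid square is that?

Shift to the Maidenhead origin (180°W, 90°S): lon 187.5147, lat 129.8062.
Field: lon ⌊187.5147/20⌋ = 9 → J; lat ⌊129.8062/10⌋ = 12 → M.
Square: lon ⌊7.5147/2⌋ = 3; lat ⌊9.8062/1⌋ = 9.
Subsquare: lon ⌊1.5147/0.0833333⌋ = 18 → s; lat ⌊0.8062/0.0416667⌋ = 19 → t.

JM39st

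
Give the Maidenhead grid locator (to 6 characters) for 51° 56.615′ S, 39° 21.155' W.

HD08hb

Add 180° to longitude and 90° to latitude: 140.6474, 38.0564.
Field: 140.6474/20 → 7 → H, 38.0564/10 → 3 → D; chars HD.
Square: 0.6474/2 → 0, 8.0564/1 → 8; chars 08.
Subsquare: 0.6474/0.0833333 → 7 → h, 0.0564/0.0416667 → 1 → b; chars hb.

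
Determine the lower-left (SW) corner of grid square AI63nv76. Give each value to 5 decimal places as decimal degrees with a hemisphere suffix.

6.10000° S, 166.85833° W

Field A=0, I=8: +0·20° lon, +8·10° lat → SW at lon -180°, lat -10°.
Square 6, 3: +6·2° lon, +3·1° lat → SW at lon -168°, lat -7°.
Subsquare n=13, v=21: +13·0.0833333° lon, +21·0.0416667° lat → SW at lon -166.917°, lat -6.125°.
Extended square 7, 6: +7·0.00833333° lon, +6·0.00416667° lat → SW at lon -166.858°, lat -6.1°.
latitude 6.10000° S, longitude 166.85833° W.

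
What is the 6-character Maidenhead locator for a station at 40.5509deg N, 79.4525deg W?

FN00gn

Shift to the Maidenhead origin (180°W, 90°S): lon 100.5475, lat 130.5509.
Field: lon ⌊100.5475/20⌋ = 5 → F; lat ⌊130.5509/10⌋ = 13 → N.
Square: lon ⌊0.5475/2⌋ = 0; lat ⌊0.5509/1⌋ = 0.
Subsquare: lon ⌊0.5475/0.0833333⌋ = 6 → g; lat ⌊0.5509/0.0416667⌋ = 13 → n.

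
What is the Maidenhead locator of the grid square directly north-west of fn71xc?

FN71wd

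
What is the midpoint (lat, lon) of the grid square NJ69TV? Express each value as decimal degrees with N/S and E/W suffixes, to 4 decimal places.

9.8958° N, 93.6250° E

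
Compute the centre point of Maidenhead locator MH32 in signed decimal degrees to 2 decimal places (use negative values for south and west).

Field M=12, H=7: +12·20° lon, +7·10° lat → SW at lon 60°, lat -20°.
Square 3, 2: +3·2° lon, +2·1° lat → SW at lon 66°, lat -18°.
Cell spans 2° lon × 1° lat. Centre is SW corner plus half of each.
latitude -17.50, longitude 67.00.

-17.50, 67.00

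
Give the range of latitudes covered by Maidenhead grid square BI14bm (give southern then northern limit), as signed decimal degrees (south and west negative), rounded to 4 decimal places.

Field B=1, I=8: +1·20° lon, +8·10° lat → SW at lon -160°, lat -10°.
Square 1, 4: +1·2° lon, +4·1° lat → SW at lon -158°, lat -6°.
Subsquare b=1, m=12: +1·0.0833333° lon, +12·0.0416667° lat → SW at lon -157.917°, lat -5.5°.
Cell spans 0.0833333° lon × 0.0416667° lat.
south -5.5000, north -5.4583.

-5.5000, -5.4583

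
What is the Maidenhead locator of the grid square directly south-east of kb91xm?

Longitude subsquare x = 23; +1 → 24, wraps to 0 = a, carry into square.
Longitude square 9; +1 → 10, wraps to 0, carry into field.
Longitude field K = 10; +1 → 11 = L.
Latitude subsquare m = 12; −1 → 11 = l.

LB01al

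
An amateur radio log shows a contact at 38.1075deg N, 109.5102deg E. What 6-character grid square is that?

OM48sc

Shift to the Maidenhead origin (180°W, 90°S): lon 289.5102, lat 128.1075.
Field (20°×10°, letters A–R): 289.5102/20 → 14 → O, 128.1075/10 → 12 → M; chars OM.
Square (2°×1°, digits 0–9): 9.5102/2 → 4, 8.1075/1 → 8; chars 48.
Subsquare (5′×2.5′, letters a–x): 1.5102/0.0833333 → 18 → s, 0.1075/0.0416667 → 2 → c; chars sc.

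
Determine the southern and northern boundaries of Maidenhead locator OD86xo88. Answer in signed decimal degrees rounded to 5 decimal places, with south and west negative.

-53.38333, -53.37917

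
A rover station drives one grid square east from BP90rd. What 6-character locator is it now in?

BP90sd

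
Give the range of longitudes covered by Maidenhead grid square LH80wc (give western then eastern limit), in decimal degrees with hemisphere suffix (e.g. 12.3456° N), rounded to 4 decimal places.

57.8333° E, 57.9167° E

Field L=11, H=7: +11·20° lon, +7·10° lat → SW at lon 40°, lat -20°.
Square 8, 0: +8·2° lon, +0·1° lat → SW at lon 56°, lat -20°.
Subsquare w=22, c=2: +22·0.0833333° lon, +2·0.0416667° lat → SW at lon 57.8333°, lat -19.9167°.
Cell spans 0.0833333° lon × 0.0416667° lat.
west 57.8333° E, east 57.9167° E.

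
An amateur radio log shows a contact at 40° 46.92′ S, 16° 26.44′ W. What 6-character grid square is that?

IE19sf

Add 180° to longitude and 90° to latitude: 163.5593, 49.2180.
Field: lon ⌊163.5593/20⌋ = 8 → I; lat ⌊49.2180/10⌋ = 4 → E.
Square: lon ⌊3.5593/2⌋ = 1; lat ⌊9.2180/1⌋ = 9.
Subsquare: lon ⌊1.5593/0.0833333⌋ = 18 → s; lat ⌊0.2180/0.0416667⌋ = 5 → f.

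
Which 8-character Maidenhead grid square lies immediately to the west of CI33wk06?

Longitude extended square 0; −1 → -1, wraps to 9, carry into subsquare.
Longitude subsquare w = 22; −1 → 21 = v.
The latitude characters are unchanged.

CI33vk96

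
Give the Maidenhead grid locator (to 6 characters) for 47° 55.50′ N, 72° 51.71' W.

FN37nw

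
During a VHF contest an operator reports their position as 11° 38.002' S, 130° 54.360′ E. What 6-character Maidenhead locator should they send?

Shift to the Maidenhead origin (180°W, 90°S): lon 310.9060, lat 78.3666.
Field: lon ⌊310.9060/20⌋ = 15 → P; lat ⌊78.3666/10⌋ = 7 → H.
Square: lon ⌊10.9060/2⌋ = 5; lat ⌊8.3666/1⌋ = 8.
Subsquare: lon ⌊0.9060/0.0833333⌋ = 10 → k; lat ⌊0.3666/0.0416667⌋ = 8 → i.

PH58ki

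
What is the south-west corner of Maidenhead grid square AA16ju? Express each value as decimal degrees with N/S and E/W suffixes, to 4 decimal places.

83.1667° S, 177.2500° W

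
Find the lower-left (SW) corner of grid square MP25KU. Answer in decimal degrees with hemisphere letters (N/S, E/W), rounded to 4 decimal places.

65.8333° N, 64.8333° E

Field M=12, P=15: +12·20° lon, +15·10° lat → SW at lon 60°, lat 60°.
Square 2, 5: +2·2° lon, +5·1° lat → SW at lon 64°, lat 65°.
Subsquare k=10, u=20: +10·0.0833333° lon, +20·0.0416667° lat → SW at lon 64.8333°, lat 65.8333°.
latitude 65.8333° N, longitude 64.8333° E.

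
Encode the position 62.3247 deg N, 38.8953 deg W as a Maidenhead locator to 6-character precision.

Offset from 180°W / 90°S: lon 141.1047°, lat 152.3247°.
Field: 141.1047/20 → 7 → H, 152.3247/10 → 15 → P; chars HP.
Square: 1.1047/2 → 0, 2.3247/1 → 2; chars 02.
Subsquare: 1.1047/0.0833333 → 13 → n, 0.3247/0.0416667 → 7 → h; chars nh.

HP02nh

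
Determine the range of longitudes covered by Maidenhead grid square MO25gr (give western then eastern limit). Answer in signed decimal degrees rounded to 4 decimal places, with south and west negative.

Field M=12, O=14: +12·20° lon, +14·10° lat → SW at lon 60°, lat 50°.
Square 2, 5: +2·2° lon, +5·1° lat → SW at lon 64°, lat 55°.
Subsquare g=6, r=17: +6·0.0833333° lon, +17·0.0416667° lat → SW at lon 64.5°, lat 55.7083°.
Cell spans 0.0833333° lon × 0.0416667° lat.
west 64.5000, east 64.5833.

64.5000, 64.5833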